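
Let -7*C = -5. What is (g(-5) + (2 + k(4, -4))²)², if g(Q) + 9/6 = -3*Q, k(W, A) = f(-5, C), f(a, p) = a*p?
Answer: 2449225/9604 ≈ 255.02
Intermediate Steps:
C = 5/7 (C = -⅐*(-5) = 5/7 ≈ 0.71429)
k(W, A) = -25/7 (k(W, A) = -5*5/7 = -25/7)
g(Q) = -3/2 - 3*Q
(g(-5) + (2 + k(4, -4))²)² = ((-3/2 - 3*(-5)) + (2 - 25/7)²)² = ((-3/2 + 15) + (-11/7)²)² = (27/2 + 121/49)² = (1565/98)² = 2449225/9604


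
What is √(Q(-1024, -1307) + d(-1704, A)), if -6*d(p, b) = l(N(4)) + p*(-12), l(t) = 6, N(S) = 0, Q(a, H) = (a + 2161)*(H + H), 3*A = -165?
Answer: I*√2975527 ≈ 1725.0*I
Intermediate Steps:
A = -55 (A = (⅓)*(-165) = -55)
Q(a, H) = 2*H*(2161 + a) (Q(a, H) = (2161 + a)*(2*H) = 2*H*(2161 + a))
d(p, b) = -1 + 2*p (d(p, b) = -(6 + p*(-12))/6 = -(6 - 12*p)/6 = -1 + 2*p)
√(Q(-1024, -1307) + d(-1704, A)) = √(2*(-1307)*(2161 - 1024) + (-1 + 2*(-1704))) = √(2*(-1307)*1137 + (-1 - 3408)) = √(-2972118 - 3409) = √(-2975527) = I*√2975527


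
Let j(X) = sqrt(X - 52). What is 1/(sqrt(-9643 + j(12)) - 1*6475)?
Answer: -1/(6475 - sqrt(-9643 + 2*I*sqrt(10))) ≈ -0.00015441 - 2.3417e-6*I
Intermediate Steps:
j(X) = sqrt(-52 + X)
1/(sqrt(-9643 + j(12)) - 1*6475) = 1/(sqrt(-9643 + sqrt(-52 + 12)) - 1*6475) = 1/(sqrt(-9643 + sqrt(-40)) - 6475) = 1/(sqrt(-9643 + 2*I*sqrt(10)) - 6475) = 1/(-6475 + sqrt(-9643 + 2*I*sqrt(10)))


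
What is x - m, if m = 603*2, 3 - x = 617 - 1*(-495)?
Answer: -2315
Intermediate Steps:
x = -1109 (x = 3 - (617 - 1*(-495)) = 3 - (617 + 495) = 3 - 1*1112 = 3 - 1112 = -1109)
m = 1206
x - m = -1109 - 1*1206 = -1109 - 1206 = -2315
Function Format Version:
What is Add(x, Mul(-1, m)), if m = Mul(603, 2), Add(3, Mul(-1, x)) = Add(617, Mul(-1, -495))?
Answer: -2315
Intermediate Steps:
x = -1109 (x = Add(3, Mul(-1, Add(617, Mul(-1, -495)))) = Add(3, Mul(-1, Add(617, 495))) = Add(3, Mul(-1, 1112)) = Add(3, -1112) = -1109)
m = 1206
Add(x, Mul(-1, m)) = Add(-1109, Mul(-1, 1206)) = Add(-1109, -1206) = -2315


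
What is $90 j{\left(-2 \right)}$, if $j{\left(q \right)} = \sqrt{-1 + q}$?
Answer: $90 i \sqrt{3} \approx 155.88 i$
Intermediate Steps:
$90 j{\left(-2 \right)} = 90 \sqrt{-1 - 2} = 90 \sqrt{-3} = 90 i \sqrt{3}$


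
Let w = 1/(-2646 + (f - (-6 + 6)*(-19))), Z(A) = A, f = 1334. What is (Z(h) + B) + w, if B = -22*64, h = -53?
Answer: -1916833/1312 ≈ -1461.0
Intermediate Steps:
B = -1408
w = -1/1312 (w = 1/(-2646 + (1334 - (-6 + 6)*(-19))) = 1/(-2646 + (1334 - 0*(-19))) = 1/(-2646 + (1334 - 1*0)) = 1/(-2646 + (1334 + 0)) = 1/(-2646 + 1334) = 1/(-1312) = -1/1312 ≈ -0.00076220)
(Z(h) + B) + w = (-53 - 1408) - 1/1312 = -1461 - 1/1312 = -1916833/1312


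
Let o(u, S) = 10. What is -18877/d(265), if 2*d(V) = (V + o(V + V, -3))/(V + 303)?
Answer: -21444272/275 ≈ -77979.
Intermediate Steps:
d(V) = (10 + V)/(2*(303 + V)) (d(V) = ((V + 10)/(V + 303))/2 = ((10 + V)/(303 + V))/2 = (10 + V)/(2*(303 + V)))
-18877/d(265) = -18877*2*(303 + 265)/(10 + 265) = -18877/((½)*275/568) = -18877/((½)*(1/568)*275) = -18877/275/1136 = -18877*1136/275 = -21444272/275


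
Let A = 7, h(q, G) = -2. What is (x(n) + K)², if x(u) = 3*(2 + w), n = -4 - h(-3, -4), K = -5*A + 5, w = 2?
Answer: 324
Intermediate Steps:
K = -30 (K = -5*7 + 5 = -35 + 5 = -30)
n = -2 (n = -4 - 1*(-2) = -4 + 2 = -2)
x(u) = 12 (x(u) = 3*(2 + 2) = 3*4 = 12)
(x(n) + K)² = (12 - 30)² = (-18)² = 324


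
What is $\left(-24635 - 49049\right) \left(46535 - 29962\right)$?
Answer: $-1221164932$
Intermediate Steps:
$\left(-24635 - 49049\right) \left(46535 - 29962\right) = \left(-73684\right) 16573 = -1221164932$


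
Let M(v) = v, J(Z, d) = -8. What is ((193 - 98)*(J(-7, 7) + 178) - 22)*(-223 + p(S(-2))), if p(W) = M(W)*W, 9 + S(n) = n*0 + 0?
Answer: -2290176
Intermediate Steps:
S(n) = -9 (S(n) = -9 + (n*0 + 0) = -9 + (0 + 0) = -9 + 0 = -9)
p(W) = W² (p(W) = W*W = W²)
((193 - 98)*(J(-7, 7) + 178) - 22)*(-223 + p(S(-2))) = ((193 - 98)*(-8 + 178) - 22)*(-223 + (-9)²) = (95*170 - 22)*(-223 + 81) = (16150 - 22)*(-142) = 16128*(-142) = -2290176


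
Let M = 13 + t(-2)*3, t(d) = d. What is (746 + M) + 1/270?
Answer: 203311/270 ≈ 753.00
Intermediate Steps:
M = 7 (M = 13 - 2*3 = 13 - 6 = 7)
(746 + M) + 1/270 = (746 + 7) + 1/270 = 753 + 1/270 = 203311/270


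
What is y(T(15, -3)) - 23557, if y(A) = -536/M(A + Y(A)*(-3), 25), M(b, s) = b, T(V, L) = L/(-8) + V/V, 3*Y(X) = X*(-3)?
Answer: -260199/11 ≈ -23654.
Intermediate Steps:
Y(X) = -X (Y(X) = (X*(-3))/3 = (-3*X)/3 = -X)
T(V, L) = 1 - L/8 (T(V, L) = L*(-⅛) + 1 = -L/8 + 1 = 1 - L/8)
y(A) = -134/A (y(A) = -536/(A - A*(-3)) = -536/(A + 3*A) = -536*1/(4*A) = -134/A)
y(T(15, -3)) - 23557 = -134/(1 - ⅛*(-3)) - 23557 = -134/(1 + 3/8) - 23557 = -134/11/8 - 23557 = -134*8/11 - 23557 = -1072/11 - 23557 = -260199/11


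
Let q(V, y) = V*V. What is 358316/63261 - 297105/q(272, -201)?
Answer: 7714491539/4680301824 ≈ 1.6483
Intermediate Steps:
q(V, y) = V²
358316/63261 - 297105/q(272, -201) = 358316/63261 - 297105/(272²) = 358316*(1/63261) - 297105/73984 = 358316/63261 - 297105*1/73984 = 358316/63261 - 297105/73984 = 7714491539/4680301824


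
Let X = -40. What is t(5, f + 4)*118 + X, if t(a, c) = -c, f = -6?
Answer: 196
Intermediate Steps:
t(5, f + 4)*118 + X = -(-6 + 4)*118 - 40 = -1*(-2)*118 - 40 = 2*118 - 40 = 236 - 40 = 196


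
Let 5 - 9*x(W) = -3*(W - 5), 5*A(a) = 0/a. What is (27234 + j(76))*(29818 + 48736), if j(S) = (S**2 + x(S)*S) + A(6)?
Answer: 24639090532/9 ≈ 2.7377e+9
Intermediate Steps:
A(a) = 0 (A(a) = (0/a)/5 = (1/5)*0 = 0)
x(W) = -10/9 + W/3 (x(W) = 5/9 - (-1)*(W - 5)/3 = 5/9 - (-1)*(-5 + W)/3 = 5/9 - (15 - 3*W)/9 = 5/9 + (-5/3 + W/3) = -10/9 + W/3)
j(S) = S**2 + S*(-10/9 + S/3) (j(S) = (S**2 + (-10/9 + S/3)*S) + 0 = (S**2 + S*(-10/9 + S/3)) + 0 = S**2 + S*(-10/9 + S/3))
(27234 + j(76))*(29818 + 48736) = (27234 + (2/9)*76*(-5 + 6*76))*(29818 + 48736) = (27234 + (2/9)*76*(-5 + 456))*78554 = (27234 + (2/9)*76*451)*78554 = (27234 + 68552/9)*78554 = (313658/9)*78554 = 24639090532/9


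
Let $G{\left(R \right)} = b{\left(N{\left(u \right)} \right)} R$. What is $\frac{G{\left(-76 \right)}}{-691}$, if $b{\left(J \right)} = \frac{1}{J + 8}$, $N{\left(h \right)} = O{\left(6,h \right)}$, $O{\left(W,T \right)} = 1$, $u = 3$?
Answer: $\frac{76}{6219} \approx 0.012221$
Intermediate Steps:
$N{\left(h \right)} = 1$
$b{\left(J \right)} = \frac{1}{8 + J}$
$G{\left(R \right)} = \frac{R}{9}$ ($G{\left(R \right)} = \frac{R}{8 + 1} = \frac{R}{9}$)
$\frac{G{\left(-76 \right)}}{-691} = \frac{\frac{1}{9} \left(-76\right)}{-691} = \left(- \frac{76}{9}\right) \left(- \frac{1}{691}\right) = \frac{76}{6219}$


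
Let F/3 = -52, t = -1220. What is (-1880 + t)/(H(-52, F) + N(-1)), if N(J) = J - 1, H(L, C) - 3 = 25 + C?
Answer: 310/13 ≈ 23.846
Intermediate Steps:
F = -156 (F = 3*(-52) = -156)
H(L, C) = 28 + C (H(L, C) = 3 + (25 + C) = 28 + C)
N(J) = -1 + J
(-1880 + t)/(H(-52, F) + N(-1)) = (-1880 - 1220)/((28 - 156) + (-1 - 1)) = -3100/(-128 - 2) = -3100/(-130) = -3100*(-1/130) = 310/13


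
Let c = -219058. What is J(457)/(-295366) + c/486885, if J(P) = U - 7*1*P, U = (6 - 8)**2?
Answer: -9020955379/20544182130 ≈ -0.43910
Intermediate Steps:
U = 4 (U = (-2)**2 = 4)
J(P) = 4 - 7*P (J(P) = 4 - 7*1*P = 4 - 7*P)
J(457)/(-295366) + c/486885 = (4 - 7*457)/(-295366) - 219058/486885 = (4 - 3199)*(-1/295366) - 219058*1/486885 = -3195*(-1/295366) - 31294/69555 = 3195/295366 - 31294/69555 = -9020955379/20544182130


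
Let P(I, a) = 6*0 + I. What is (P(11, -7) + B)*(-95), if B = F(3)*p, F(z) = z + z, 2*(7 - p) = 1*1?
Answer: -4750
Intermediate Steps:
p = 13/2 (p = 7 - 1/2 = 13/2 ≈ 6.5000)
F(z) = 2*z
P(I, a) = I (P(I, a) = 0 + I = I)
B = 39 (B = (2*3)*(13/2) = 6*(13/2) = 39)
(P(11, -7) + B)*(-95) = (11 + 39)*(-95) = 50*(-95) = -4750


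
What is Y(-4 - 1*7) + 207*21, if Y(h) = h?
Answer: 4336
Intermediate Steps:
Y(-4 - 1*7) + 207*21 = (-4 - 1*7) + 207*21 = (-4 - 7) + 4347 = -11 + 4347 = 4336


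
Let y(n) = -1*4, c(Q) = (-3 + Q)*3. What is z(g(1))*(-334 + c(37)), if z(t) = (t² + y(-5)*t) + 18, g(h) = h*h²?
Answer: -3480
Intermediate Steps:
c(Q) = -9 + 3*Q
y(n) = -4
g(h) = h³
z(t) = 18 + t² - 4*t (z(t) = (t² - 4*t) + 18 = 18 + t² - 4*t)
z(g(1))*(-334 + c(37)) = (18 + (1³)² - 4*1³)*(-334 + (-9 + 3*37)) = (18 + 1² - 4*1)*(-334 + (-9 + 111)) = (18 + 1 - 4)*(-334 + 102) = 15*(-232) = -3480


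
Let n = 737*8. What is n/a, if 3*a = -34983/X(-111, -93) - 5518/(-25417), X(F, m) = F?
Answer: 16634308152/296591803 ≈ 56.085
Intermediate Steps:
n = 5896
a = 296591803/2821287 (a = (-34983/(-111) - 5518/(-25417))/3 = (-34983*(-1/111) - 5518*(-1/25417))/3 = (11661/37 + 5518/25417)/3 = (1/3)*(296591803/940429) = 296591803/2821287 ≈ 105.13)
n/a = 5896/(296591803/2821287) = 5896*(2821287/296591803) = 16634308152/296591803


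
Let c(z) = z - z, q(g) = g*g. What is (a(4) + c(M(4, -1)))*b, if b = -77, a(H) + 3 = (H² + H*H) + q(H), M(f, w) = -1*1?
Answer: -3465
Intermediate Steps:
q(g) = g²
M(f, w) = -1
c(z) = 0
a(H) = -3 + 3*H² (a(H) = -3 + ((H² + H*H) + H²) = -3 + ((H² + H²) + H²) = -3 + (2*H² + H²) = -3 + 3*H²)
(a(4) + c(M(4, -1)))*b = ((-3 + 3*4²) + 0)*(-77) = ((-3 + 3*16) + 0)*(-77) = ((-3 + 48) + 0)*(-77) = (45 + 0)*(-77) = 45*(-77) = -3465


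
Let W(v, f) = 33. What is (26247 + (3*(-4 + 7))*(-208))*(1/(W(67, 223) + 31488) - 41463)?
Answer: -10619011178750/10507 ≈ -1.0107e+9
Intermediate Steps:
(26247 + (3*(-4 + 7))*(-208))*(1/(W(67, 223) + 31488) - 41463) = (26247 + (3*(-4 + 7))*(-208))*(1/(33 + 31488) - 41463) = (26247 + (3*3)*(-208))*(1/31521 - 41463) = (26247 + 9*(-208))*(1/31521 - 41463) = (26247 - 1872)*(-1306955222/31521) = 24375*(-1306955222/31521) = -10619011178750/10507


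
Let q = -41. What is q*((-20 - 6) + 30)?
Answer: -164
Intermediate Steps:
q*((-20 - 6) + 30) = -41*((-20 - 6) + 30) = -41*(-26 + 30) = -41*4 = -164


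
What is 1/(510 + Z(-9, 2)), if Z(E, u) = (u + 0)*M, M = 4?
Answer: 1/518 ≈ 0.0019305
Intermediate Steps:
Z(E, u) = 4*u (Z(E, u) = (u + 0)*4 = u*4 = 4*u)
1/(510 + Z(-9, 2)) = 1/(510 + 4*2) = 1/(510 + 8) = 1/518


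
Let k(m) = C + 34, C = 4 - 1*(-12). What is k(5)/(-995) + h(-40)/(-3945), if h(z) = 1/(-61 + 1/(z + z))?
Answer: -38507906/766370691 ≈ -0.050247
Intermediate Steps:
C = 16 (C = 4 + 12 = 16)
h(z) = 1/(-61 + 1/(2*z))
k(m) = 50 (k(m) = 16 + 34 = 50)
k(5)/(-995) + h(-40)/(-3945) = 50/(-995) - 2*(-40)/(-1 + 122*(-40))/(-3945) = 50*(-1/995) - 2*(-40)/(-1 - 4880)*(-1/3945) = -10/199 - 2*(-40)/(-4881)*(-1/3945) = -10/199 - 2*(-40)*(-1/4881)*(-1/3945) = -10/199 - 80/4881*(-1/3945) = -10/199 + 16/3851109 = -38507906/766370691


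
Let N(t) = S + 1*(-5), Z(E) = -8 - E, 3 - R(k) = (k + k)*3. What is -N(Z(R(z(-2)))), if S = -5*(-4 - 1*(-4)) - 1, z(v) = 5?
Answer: 6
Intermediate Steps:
R(k) = 3 - 6*k (R(k) = 3 - (k + k)*3 = 3 - 2*k*3 = 3 - 6*k)
S = -1 (S = -5*(-4 + 4) - 1 = -5*0 - 1 = 0 - 1 = -1)
N(t) = -6 (N(t) = -1 + 1*(-5) = -1 - 5 = -6)
-N(Z(R(z(-2)))) = -1*(-6) = 6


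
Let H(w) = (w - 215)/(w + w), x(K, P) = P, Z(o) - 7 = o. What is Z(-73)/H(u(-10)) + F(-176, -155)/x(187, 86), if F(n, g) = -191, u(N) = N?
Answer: -10433/1290 ≈ -8.0876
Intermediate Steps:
Z(o) = 7 + o
H(w) = (-215 + w)/(2*w) (H(w) = (-215 + w)/((2*w)) = (-215 + w)*(1/(2*w)) = (-215 + w)/(2*w))
Z(-73)/H(u(-10)) + F(-176, -155)/x(187, 86) = (7 - 73)/(((½)*(-215 - 10)/(-10))) - 191/86 = -66/((½)*(-⅒)*(-225)) - 191*1/86 = -66/45/4 - 191/86 = -66*4/45 - 191/86 = -88/15 - 191/86 = -10433/1290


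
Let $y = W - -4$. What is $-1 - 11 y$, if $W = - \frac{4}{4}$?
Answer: $-34$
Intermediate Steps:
$W = -1$ ($W = \left(-4\right) \frac{1}{4} = -1$)
$y = 3$ ($y = -1 - -4 = -1 + 4 = 3$)
$-1 - 11 y = -1 - 33 = -34$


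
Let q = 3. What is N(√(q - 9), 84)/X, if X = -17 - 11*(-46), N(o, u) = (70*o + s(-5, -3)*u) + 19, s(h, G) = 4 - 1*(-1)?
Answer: 439/489 + 70*I*√6/489 ≈ 0.89775 + 0.35064*I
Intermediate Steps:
s(h, G) = 5 (s(h, G) = 4 + 1 = 5)
N(o, u) = 19 + 5*u + 70*o (N(o, u) = (70*o + 5*u) + 19 = (5*u + 70*o) + 19 = 19 + 5*u + 70*o)
X = 489 (X = -17 + 506 = 489)
N(√(q - 9), 84)/X = (19 + 5*84 + 70*√(3 - 9))/489 = (19 + 420 + 70*√(-6))*(1/489) = (19 + 420 + 70*(I*√6))*(1/489) = (19 + 420 + 70*I*√6)*(1/489) = (439 + 70*I*√6)*(1/489) = 439/489 + 70*I*√6/489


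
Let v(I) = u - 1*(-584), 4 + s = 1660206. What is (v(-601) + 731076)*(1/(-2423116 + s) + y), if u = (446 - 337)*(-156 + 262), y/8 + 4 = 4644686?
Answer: 10534294198132270281/381457 ≈ 2.7616e+13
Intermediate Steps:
y = 37157456 (y = -32 + 8*4644686 = -32 + 37157488 = 37157456)
s = 1660202 (s = -4 + 1660206 = 1660202)
u = 11554 (u = 109*106 = 11554)
v(I) = 12138 (v(I) = 11554 - 1*(-584) = 11554 + 584 = 12138)
(v(-601) + 731076)*(1/(-2423116 + s) + y) = (12138 + 731076)*(1/(-2423116 + 1660202) + 37157456) = 743214*(1/(-762914) + 37157456) = 743214*(-1/762914 + 37157456) = 743214*(28347943386783/762914) = 10534294198132270281/381457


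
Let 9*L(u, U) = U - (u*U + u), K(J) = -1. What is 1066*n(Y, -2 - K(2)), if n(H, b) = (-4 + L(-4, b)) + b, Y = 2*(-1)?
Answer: -49036/9 ≈ -5448.4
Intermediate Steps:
L(u, U) = -u/9 + U/9 - U*u/9 (L(u, U) = (U - (u*U + u))/9 = (U - (U*u + u))/9 = (U - (u + U*u))/9 = (U + (-u - U*u))/9 = (U - u - U*u)/9 = -u/9 + U/9 - U*u/9)
Y = -2
n(H, b) = -32/9 + 14*b/9 (n(H, b) = (-4 + (-⅑*(-4) + b/9 - ⅑*b*(-4))) + b = (-4 + (4/9 + b/9 + 4*b/9)) + b = (-4 + (4/9 + 5*b/9)) + b = (-32/9 + 5*b/9) + b = -32/9 + 14*b/9)
1066*n(Y, -2 - K(2)) = 1066*(-32/9 + 14*(-2 - 1*(-1))/9) = 1066*(-32/9 + 14*(-2 + 1)/9) = 1066*(-32/9 + (14/9)*(-1)) = 1066*(-32/9 - 14/9) = 1066*(-46/9) = -49036/9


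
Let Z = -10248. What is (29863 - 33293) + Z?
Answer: -13678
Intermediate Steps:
(29863 - 33293) + Z = (29863 - 33293) - 10248 = -3430 - 10248 = -13678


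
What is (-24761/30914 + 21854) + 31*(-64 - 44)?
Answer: 572069723/30914 ≈ 18505.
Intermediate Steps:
(-24761/30914 + 21854) + 31*(-64 - 44) = (-24761*1/30914 + 21854) + 31*(-108) = (-24761/30914 + 21854) - 3348 = 675569795/30914 - 3348 = 572069723/30914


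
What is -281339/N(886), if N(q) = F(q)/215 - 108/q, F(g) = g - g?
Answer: 124633177/54 ≈ 2.3080e+6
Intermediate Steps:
F(g) = 0
N(q) = -108/q (N(q) = 0/215 - 108/q = 0*(1/215) - 108/q = 0 - 108/q = -108/q)
-281339/N(886) = -281339/((-108/886)) = -281339/((-108*1/886)) = -281339/(-54/443) = -281339*(-443/54) = 124633177/54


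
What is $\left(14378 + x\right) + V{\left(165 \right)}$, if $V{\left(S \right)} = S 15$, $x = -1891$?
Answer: $14962$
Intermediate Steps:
$V{\left(S \right)} = 15 S$
$\left(14378 + x\right) + V{\left(165 \right)} = \left(14378 - 1891\right) + 15 \cdot 165 = 12487 + 2475 = 14962$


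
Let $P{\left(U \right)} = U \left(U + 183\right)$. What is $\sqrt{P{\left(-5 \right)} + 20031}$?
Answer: $\sqrt{19141} \approx 138.35$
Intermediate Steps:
$P{\left(U \right)} = U \left(183 + U\right)$
$\sqrt{P{\left(-5 \right)} + 20031} = \sqrt{- 5 \left(183 - 5\right) + 20031} = \sqrt{\left(-5\right) 178 + 20031} = \sqrt{-890 + 20031} = \sqrt{19141}$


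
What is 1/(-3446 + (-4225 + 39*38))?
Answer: -1/6189 ≈ -0.00016158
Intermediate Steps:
1/(-3446 + (-4225 + 39*38)) = 1/(-3446 + (-4225 + 1482)) = 1/(-3446 - 2743) = 1/(-6189) = -1/6189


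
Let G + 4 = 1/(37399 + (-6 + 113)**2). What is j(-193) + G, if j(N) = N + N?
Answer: -19050719/48848 ≈ -390.00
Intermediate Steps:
j(N) = 2*N
G = -195391/48848 (G = -4 + 1/(37399 + (-6 + 113)**2) = -4 + 1/(37399 + 107**2) = -4 + 1/(37399 + 11449) = -4 + 1/48848 = -195391/48848 ≈ -4.0000)
j(-193) + G = 2*(-193) - 195391/48848 = -386 - 195391/48848 = -19050719/48848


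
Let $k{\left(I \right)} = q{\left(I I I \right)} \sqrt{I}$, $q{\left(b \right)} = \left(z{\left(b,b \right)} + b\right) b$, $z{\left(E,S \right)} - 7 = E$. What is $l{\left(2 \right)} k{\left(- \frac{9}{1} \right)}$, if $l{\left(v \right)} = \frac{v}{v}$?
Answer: $3173337 i \approx 3.1733 \cdot 10^{6} i$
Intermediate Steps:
$z{\left(E,S \right)} = 7 + E$
$l{\left(v \right)} = 1$
$q{\left(b \right)} = b \left(7 + 2 b\right)$ ($q{\left(b \right)} = \left(\left(7 + b\right) + b\right) b = \left(7 + 2 b\right) b = b \left(7 + 2 b\right)$)
$k{\left(I \right)} = I^{\frac{7}{2}} \left(7 + 2 I^{3}\right)$ ($k{\left(I \right)} = I I I \left(7 + 2 I I I\right) \sqrt{I} = I^{2} I \left(7 + 2 I^{2} I\right) \sqrt{I} = I^{3} \left(7 + 2 I^{3}\right) \sqrt{I} = I^{\frac{7}{2}} \left(7 + 2 I^{3}\right)$)
$l{\left(2 \right)} k{\left(- \frac{9}{1} \right)} = 1 \left(- \frac{9}{1}\right)^{\frac{7}{2}} \left(7 + 2 \left(- \frac{9}{1}\right)^{3}\right) = 1 \left(\left(-9\right) 1\right)^{\frac{7}{2}} \left(7 + 2 \left(\left(-9\right) 1\right)^{3}\right) = 1 \left(-9\right)^{\frac{7}{2}} \left(7 + 2 \left(-9\right)^{3}\right) = 1 - 2187 i \left(7 + 2 \left(-729\right)\right) = 1 - 2187 i \left(7 - 1458\right) = 1 - 2187 i \left(-1451\right) = 1 \cdot 3173337 i = 3173337 i$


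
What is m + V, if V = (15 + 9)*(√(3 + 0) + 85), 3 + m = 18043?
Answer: 20080 + 24*√3 ≈ 20122.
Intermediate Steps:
m = 18040 (m = -3 + 18043 = 18040)
V = 2040 + 24*√3 (V = 24*(√3 + 85) = 24*(85 + √3) = 2040 + 24*√3 ≈ 2081.6)
m + V = 18040 + (2040 + 24*√3) = 20080 + 24*√3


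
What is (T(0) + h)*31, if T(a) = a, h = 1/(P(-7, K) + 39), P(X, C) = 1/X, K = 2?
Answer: 217/272 ≈ 0.79779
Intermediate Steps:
h = 7/272 (h = 1/(1/(-7) + 39) = 1/(-1/7 + 39) = 1/(272/7) = 7/272 ≈ 0.025735)
(T(0) + h)*31 = (0 + 7/272)*31 = (7/272)*31 = 217/272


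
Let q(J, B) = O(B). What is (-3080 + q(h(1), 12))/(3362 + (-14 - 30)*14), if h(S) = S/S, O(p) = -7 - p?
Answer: -3099/2746 ≈ -1.1286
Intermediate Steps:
h(S) = 1
q(J, B) = -7 - B
(-3080 + q(h(1), 12))/(3362 + (-14 - 30)*14) = (-3080 + (-7 - 1*12))/(3362 + (-14 - 30)*14) = (-3080 + (-7 - 12))/(3362 - 44*14) = (-3080 - 19)/(3362 - 616) = -3099/2746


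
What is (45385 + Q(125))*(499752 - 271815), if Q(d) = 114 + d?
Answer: 10399397688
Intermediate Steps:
(45385 + Q(125))*(499752 - 271815) = (45385 + (114 + 125))*(499752 - 271815) = (45385 + 239)*227937 = 45624*227937 = 10399397688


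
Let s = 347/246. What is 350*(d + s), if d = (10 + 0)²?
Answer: 4365725/123 ≈ 35494.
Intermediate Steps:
s = 347/246 (s = 347*(1/246) = 347/246 ≈ 1.4106)
d = 100 (d = 10² = 100)
350*(d + s) = 350*(100 + 347/246) = 350*(24947/246) = 4365725/123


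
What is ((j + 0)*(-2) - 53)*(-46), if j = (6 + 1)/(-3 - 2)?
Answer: 11546/5 ≈ 2309.2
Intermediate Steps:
j = -7/5 (j = 7/(-5) = 7*(-⅕) = -7/5 ≈ -1.4000)
((j + 0)*(-2) - 53)*(-46) = ((-7/5 + 0)*(-2) - 53)*(-46) = (-7/5*(-2) - 53)*(-46) = (14/5 - 53)*(-46) = -251/5*(-46) = 11546/5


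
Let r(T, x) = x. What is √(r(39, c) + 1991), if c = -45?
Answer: √1946 ≈ 44.113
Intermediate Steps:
√(r(39, c) + 1991) = √(-45 + 1991) = √1946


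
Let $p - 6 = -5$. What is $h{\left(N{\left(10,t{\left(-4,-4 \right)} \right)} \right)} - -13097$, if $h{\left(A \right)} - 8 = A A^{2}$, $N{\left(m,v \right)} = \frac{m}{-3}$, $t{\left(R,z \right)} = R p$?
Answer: $\frac{352835}{27} \approx 13068.0$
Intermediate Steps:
$p = 1$ ($p = 6 - 5 = 1$)
$t{\left(R,z \right)} = R$ ($t{\left(R,z \right)} = R 1 = R$)
$N{\left(m,v \right)} = - \frac{m}{3}$ ($N{\left(m,v \right)} = m \left(- \frac{1}{3}\right) = - \frac{m}{3}$)
$h{\left(A \right)} = 8 + A^{3}$ ($h{\left(A \right)} = 8 + A A^{2} = 8 + A^{3}$)
$h{\left(N{\left(10,t{\left(-4,-4 \right)} \right)} \right)} - -13097 = \left(8 + \left(\left(- \frac{1}{3}\right) 10\right)^{3}\right) - -13097 = \left(8 + \left(- \frac{10}{3}\right)^{3}\right) + 13097 = \left(8 - \frac{1000}{27}\right) + 13097 = - \frac{784}{27} + 13097 = \frac{352835}{27}$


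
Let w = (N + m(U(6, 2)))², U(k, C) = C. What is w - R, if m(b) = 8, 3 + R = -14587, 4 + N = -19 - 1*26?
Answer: 16271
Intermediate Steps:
N = -49 (N = -4 + (-19 - 1*26) = -4 + (-19 - 26) = -4 - 45 = -49)
R = -14590 (R = -3 - 14587 = -14590)
w = 1681 (w = (-49 + 8)² = (-41)² = 1681)
w - R = 1681 - 1*(-14590) = 1681 + 14590 = 16271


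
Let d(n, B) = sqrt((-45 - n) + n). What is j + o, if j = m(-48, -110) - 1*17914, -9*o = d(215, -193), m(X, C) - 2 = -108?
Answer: -18020 - I*sqrt(5)/3 ≈ -18020.0 - 0.74536*I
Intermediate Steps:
d(n, B) = 3*I*sqrt(5) (d(n, B) = sqrt(-45) = 3*I*sqrt(5))
m(X, C) = -106 (m(X, C) = 2 - 108 = -106)
o = -I*sqrt(5)/3 ≈ -0.74536*I
j = -18020 (j = -106 - 1*17914 = -106 - 17914 = -18020)
j + o = -18020 - I*sqrt(5)/3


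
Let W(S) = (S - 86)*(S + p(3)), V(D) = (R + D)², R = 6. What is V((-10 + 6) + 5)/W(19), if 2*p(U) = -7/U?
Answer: -294/7169 ≈ -0.041010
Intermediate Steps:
p(U) = -7/(2*U) (p(U) = (-7/U)/2 = -7/(2*U))
V(D) = (6 + D)²
W(S) = (-86 + S)*(-7/6 + S) (W(S) = (S - 86)*(S - 7/2/3) = (-86 + S)*(S - 7/2*⅓) = (-86 + S)*(S - 7/6) = (-86 + S)*(-7/6 + S))
V((-10 + 6) + 5)/W(19) = (6 + ((-10 + 6) + 5))²/(301/3 + 19² - 523/6*19) = (6 + (-4 + 5))²/(301/3 + 361 - 9937/6) = (6 + 1)²/(-7169/6) = 7²*(-6/7169) = 49*(-6/7169) = -294/7169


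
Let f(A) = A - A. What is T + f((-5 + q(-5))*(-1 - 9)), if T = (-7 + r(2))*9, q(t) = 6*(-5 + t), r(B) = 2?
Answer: -45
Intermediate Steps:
q(t) = -30 + 6*t
f(A) = 0
T = -45 (T = (-7 + 2)*9 = -5*9 = -45)
T + f((-5 + q(-5))*(-1 - 9)) = -45 + 0 = -45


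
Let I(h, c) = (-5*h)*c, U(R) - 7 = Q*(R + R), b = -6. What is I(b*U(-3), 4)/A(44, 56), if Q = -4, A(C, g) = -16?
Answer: -465/2 ≈ -232.50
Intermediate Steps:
U(R) = 7 - 8*R (U(R) = 7 - 4*(R + R) = 7 - 8*R)
I(h, c) = -5*c*h
I(b*U(-3), 4)/A(44, 56) = -5*4*(-6*(7 - 8*(-3)))/(-16) = -5*4*(-6*(7 + 24))*(-1/16) = -5*4*(-6*31)*(-1/16) = -5*4*(-186)*(-1/16) = 3720*(-1/16) = -465/2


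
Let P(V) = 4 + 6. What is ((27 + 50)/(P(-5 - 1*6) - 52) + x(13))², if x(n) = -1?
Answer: 289/36 ≈ 8.0278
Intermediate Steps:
P(V) = 10
((27 + 50)/(P(-5 - 1*6) - 52) + x(13))² = ((27 + 50)/(10 - 52) - 1)² = (77/(-42) - 1)² = (77*(-1/42) - 1)² = (-11/6 - 1)² = (-17/6)² = 289/36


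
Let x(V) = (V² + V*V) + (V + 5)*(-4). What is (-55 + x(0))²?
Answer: 5625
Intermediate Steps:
x(V) = -20 - 4*V + 2*V² (x(V) = (V² + V²) + (5 + V)*(-4) = 2*V² + (-20 - 4*V) = -20 - 4*V + 2*V²)
(-55 + x(0))² = (-55 + (-20 - 4*0 + 2*0²))² = (-55 + (-20 + 0 + 2*0))² = (-55 + (-20 + 0 + 0))² = (-55 - 20)² = (-75)² = 5625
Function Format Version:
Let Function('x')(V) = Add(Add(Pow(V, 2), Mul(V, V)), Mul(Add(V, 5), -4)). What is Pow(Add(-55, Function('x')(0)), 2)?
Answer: 5625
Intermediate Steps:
Function('x')(V) = Add(-20, Mul(-4, V), Mul(2, Pow(V, 2))) (Function('x')(V) = Add(Add(Pow(V, 2), Pow(V, 2)), Mul(Add(5, V), -4)) = Add(Mul(2, Pow(V, 2)), Add(-20, Mul(-4, V))) = Add(-20, Mul(-4, V), Mul(2, Pow(V, 2))))
Pow(Add(-55, Function('x')(0)), 2) = Pow(Add(-55, Add(-20, Mul(-4, 0), Mul(2, Pow(0, 2)))), 2) = Pow(Add(-55, Add(-20, 0, Mul(2, 0))), 2) = Pow(Add(-55, Add(-20, 0, 0)), 2) = Pow(Add(-55, -20), 2) = Pow(-75, 2) = 5625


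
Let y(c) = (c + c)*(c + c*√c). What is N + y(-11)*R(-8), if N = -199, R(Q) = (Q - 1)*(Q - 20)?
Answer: 60785 + 60984*I*√11 ≈ 60785.0 + 2.0226e+5*I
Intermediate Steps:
R(Q) = (-1 + Q)*(-20 + Q)
y(c) = 2*c*(c + c^(3/2)) (y(c) = (2*c)*(c + c^(3/2)) = 2*c*(c + c^(3/2)))
N + y(-11)*R(-8) = -199 + (2*(-11)² + 2*(-11)^(5/2))*(20 + (-8)² - 21*(-8)) = -199 + (2*121 + 2*(121*I*√11))*(20 + 64 + 168) = -199 + (242 + 242*I*√11)*252 = -199 + (60984 + 60984*I*√11) = 60785 + 60984*I*√11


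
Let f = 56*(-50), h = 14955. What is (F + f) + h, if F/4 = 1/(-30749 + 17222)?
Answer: 164420681/13527 ≈ 12155.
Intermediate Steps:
F = -4/13527 (F = 4/(-30749 + 17222) = 4/(-13527) = 4*(-1/13527) = -4/13527 ≈ -0.00029570)
f = -2800
(F + f) + h = (-4/13527 - 2800) + 14955 = -37875604/13527 + 14955 = 164420681/13527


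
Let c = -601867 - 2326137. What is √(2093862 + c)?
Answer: I*√834142 ≈ 913.31*I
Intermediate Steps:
c = -2928004
√(2093862 + c) = √(2093862 - 2928004) = √(-834142) = I*√834142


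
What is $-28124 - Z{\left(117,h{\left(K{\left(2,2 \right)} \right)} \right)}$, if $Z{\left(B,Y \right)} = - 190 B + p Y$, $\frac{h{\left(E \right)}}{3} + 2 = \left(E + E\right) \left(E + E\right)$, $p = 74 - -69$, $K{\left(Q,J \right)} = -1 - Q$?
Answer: $-20480$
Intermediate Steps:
$p = 143$ ($p = 74 + 69 = 143$)
$h{\left(E \right)} = -6 + 12 E^{2}$ ($h{\left(E \right)} = -6 + 3 \left(E + E\right) \left(E + E\right) = -6 + 3 \cdot 2 E 2 E = -6 + 3 \cdot 4 E^{2} = -6 + 12 E^{2}$)
$Z{\left(B,Y \right)} = - 190 B + 143 Y$
$-28124 - Z{\left(117,h{\left(K{\left(2,2 \right)} \right)} \right)} = -28124 - \left(\left(-190\right) 117 + 143 \left(-6 + 12 \left(-1 - 2\right)^{2}\right)\right) = -28124 - \left(-22230 + 143 \left(-6 + 12 \left(-1 - 2\right)^{2}\right)\right) = -28124 - \left(-22230 + 143 \left(-6 + 12 \left(-3\right)^{2}\right)\right) = -28124 - \left(-22230 + 143 \left(-6 + 12 \cdot 9\right)\right) = -28124 - \left(-22230 + 143 \left(-6 + 108\right)\right) = -28124 - \left(-22230 + 143 \cdot 102\right) = -28124 - \left(-22230 + 14586\right) = -28124 - -7644 = -28124 + 7644 = -20480$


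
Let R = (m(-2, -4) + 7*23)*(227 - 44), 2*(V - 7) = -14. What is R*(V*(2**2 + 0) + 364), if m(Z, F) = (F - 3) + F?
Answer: 9991800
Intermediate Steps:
V = 0 (V = 7 + (1/2)*(-14) = 7 - 7 = 0)
m(Z, F) = -3 + 2*F (m(Z, F) = (-3 + F) + F = -3 + 2*F)
R = 27450 (R = ((-3 + 2*(-4)) + 7*23)*(227 - 44) = ((-3 - 8) + 161)*183 = (-11 + 161)*183 = 150*183 = 27450)
R*(V*(2**2 + 0) + 364) = 27450*(0*(2**2 + 0) + 364) = 27450*(0*(4 + 0) + 364) = 27450*(0*4 + 364) = 27450*(0 + 364) = 27450*364 = 9991800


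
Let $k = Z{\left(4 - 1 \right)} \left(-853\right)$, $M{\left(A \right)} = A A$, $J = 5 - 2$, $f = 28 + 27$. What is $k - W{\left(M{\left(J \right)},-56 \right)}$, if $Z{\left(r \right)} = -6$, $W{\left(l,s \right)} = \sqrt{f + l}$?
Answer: $5110$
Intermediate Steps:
$f = 55$
$J = 3$ ($J = 5 - 2 = 3$)
$M{\left(A \right)} = A^{2}$
$W{\left(l,s \right)} = \sqrt{55 + l}$
$k = 5118$ ($k = \left(-6\right) \left(-853\right) = 5118$)
$k - W{\left(M{\left(J \right)},-56 \right)} = 5118 - \sqrt{55 + 3^{2}} = 5118 - \sqrt{55 + 9} = 5118 - \sqrt{64} = 5118 - 8 = 5110$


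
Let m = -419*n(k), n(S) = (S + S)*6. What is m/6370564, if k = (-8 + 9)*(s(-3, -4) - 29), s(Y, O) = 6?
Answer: 28911/1592641 ≈ 0.018153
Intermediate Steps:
k = -23 (k = (-8 + 9)*(6 - 29) = 1*(-23) = -23)
n(S) = 12*S (n(S) = (2*S)*6 = 12*S)
m = 115644 (m = -5028*(-23) = -419*(-276) = 115644)
m/6370564 = 115644/6370564 = 115644*(1/6370564) = 28911/1592641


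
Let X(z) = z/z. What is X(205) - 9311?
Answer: -9310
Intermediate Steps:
X(z) = 1
X(205) - 9311 = 1 - 9311 = -9310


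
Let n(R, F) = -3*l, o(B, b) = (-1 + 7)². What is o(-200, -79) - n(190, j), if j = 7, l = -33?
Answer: -63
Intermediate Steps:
o(B, b) = 36 (o(B, b) = 6² = 36)
n(R, F) = 99 (n(R, F) = -3*(-33) = 99)
o(-200, -79) - n(190, j) = 36 - 1*99 = 36 - 99 = -63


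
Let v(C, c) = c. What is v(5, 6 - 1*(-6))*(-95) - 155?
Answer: -1295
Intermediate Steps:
v(5, 6 - 1*(-6))*(-95) - 155 = (6 - 1*(-6))*(-95) - 155 = (6 + 6)*(-95) - 155 = 12*(-95) - 155 = -1140 - 155 = -1295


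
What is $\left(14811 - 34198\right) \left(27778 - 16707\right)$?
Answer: $-214633477$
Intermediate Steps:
$\left(14811 - 34198\right) \left(27778 - 16707\right) = \left(-19387\right) 11071 = -214633477$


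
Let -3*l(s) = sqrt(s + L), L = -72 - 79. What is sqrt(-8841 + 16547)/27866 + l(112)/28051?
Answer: sqrt(7706)/27866 - I*sqrt(39)/84153 ≈ 0.0031502 - 7.421e-5*I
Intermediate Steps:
L = -151
l(s) = -sqrt(-151 + s)/3 (l(s) = -sqrt(s - 151)/3 = -sqrt(-151 + s)/3)
sqrt(-8841 + 16547)/27866 + l(112)/28051 = sqrt(-8841 + 16547)/27866 - sqrt(-151 + 112)/3/28051 = sqrt(7706)*(1/27866) - I*sqrt(39)/3*(1/28051) = sqrt(7706)/27866 - I*sqrt(39)/3*(1/28051) = sqrt(7706)/27866 - I*sqrt(39)/84153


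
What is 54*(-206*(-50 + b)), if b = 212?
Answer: -1802088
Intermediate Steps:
54*(-206*(-50 + b)) = 54*(-206*(-50 + 212)) = 54*(-206*162) = 54*(-33372) = -1802088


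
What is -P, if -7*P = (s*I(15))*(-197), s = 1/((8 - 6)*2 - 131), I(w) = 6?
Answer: 1182/889 ≈ 1.3296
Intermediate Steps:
s = -1/127 (s = 1/(2*2 - 131) = 1/(4 - 131) = 1/(-127) = -1/127 ≈ -0.0078740)
P = -1182/889 (P = -(-1/127*6)*(-197)/7 = -(-6)*(-197)/889 = -1/7*1182/127 = -1182/889 ≈ -1.3296)
-P = -1*(-1182/889) = 1182/889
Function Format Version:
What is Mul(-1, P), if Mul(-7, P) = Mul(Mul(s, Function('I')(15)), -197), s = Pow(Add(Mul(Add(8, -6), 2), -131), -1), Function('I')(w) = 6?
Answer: Rational(1182, 889) ≈ 1.3296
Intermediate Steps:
s = Rational(-1, 127) (s = Pow(Add(Mul(2, 2), -131), -1) = Pow(Add(4, -131), -1) = Pow(-127, -1) = Rational(-1, 127) ≈ -0.0078740)
P = Rational(-1182, 889) (P = Mul(Rational(-1, 7), Mul(Mul(Rational(-1, 127), 6), -197)) = Mul(Rational(-1, 7), Mul(Rational(-6, 127), -197)) = Mul(Rational(-1, 7), Rational(1182, 127)) = Rational(-1182, 889) ≈ -1.3296)
Mul(-1, P) = Mul(-1, Rational(-1182, 889)) = Rational(1182, 889)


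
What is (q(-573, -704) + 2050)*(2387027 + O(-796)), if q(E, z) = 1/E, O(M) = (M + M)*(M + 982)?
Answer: 2456091213835/573 ≈ 4.2864e+9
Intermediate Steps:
O(M) = 2*M*(982 + M) (O(M) = (2*M)*(982 + M) = 2*M*(982 + M))
(q(-573, -704) + 2050)*(2387027 + O(-796)) = (1/(-573) + 2050)*(2387027 + 2*(-796)*(982 - 796)) = (-1/573 + 2050)*(2387027 + 2*(-796)*186) = 1174649*(2387027 - 296112)/573 = (1174649/573)*2090915 = 2456091213835/573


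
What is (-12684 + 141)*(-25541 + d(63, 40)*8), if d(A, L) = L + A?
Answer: 310025331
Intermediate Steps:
d(A, L) = A + L
(-12684 + 141)*(-25541 + d(63, 40)*8) = (-12684 + 141)*(-25541 + (63 + 40)*8) = -12543*(-25541 + 103*8) = -12543*(-25541 + 824) = -12543*(-24717) = 310025331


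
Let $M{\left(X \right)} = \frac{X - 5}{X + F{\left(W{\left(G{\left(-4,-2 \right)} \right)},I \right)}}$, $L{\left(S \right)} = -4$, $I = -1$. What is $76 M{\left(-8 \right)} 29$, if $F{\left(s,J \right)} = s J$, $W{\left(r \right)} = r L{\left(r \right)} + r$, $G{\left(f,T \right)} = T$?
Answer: $\frac{14326}{7} \approx 2046.6$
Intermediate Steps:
$W{\left(r \right)} = - 3 r$ ($W{\left(r \right)} = r \left(-4\right) + r = - 4 r + r = - 3 r$)
$F{\left(s,J \right)} = J s$
$M{\left(X \right)} = \frac{-5 + X}{-6 + X}$ ($M{\left(X \right)} = \frac{X - 5}{X - \left(-3\right) \left(-2\right)} = \frac{-5 + X}{X - 6} = \frac{-5 + X}{-6 + X}$)
$76 M{\left(-8 \right)} 29 = 76 \frac{-5 - 8}{-6 - 8} \cdot 29 = 76 \frac{1}{-14} \left(-13\right) 29 = 76 \left(\left(- \frac{1}{14}\right) \left(-13\right)\right) 29 = 76 \cdot \frac{13}{14} \cdot 29 = \frac{494}{7} \cdot 29 = \frac{14326}{7}$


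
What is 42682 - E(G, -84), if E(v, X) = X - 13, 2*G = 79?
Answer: 42779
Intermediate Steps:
G = 79/2 (G = (½)*79 = 79/2 ≈ 39.500)
E(v, X) = -13 + X
42682 - E(G, -84) = 42682 - (-13 - 84) = 42682 - 1*(-97) = 42682 + 97 = 42779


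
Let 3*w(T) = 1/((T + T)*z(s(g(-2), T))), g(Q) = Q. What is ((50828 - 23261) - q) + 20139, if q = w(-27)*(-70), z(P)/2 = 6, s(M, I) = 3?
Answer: 46370197/972 ≈ 47706.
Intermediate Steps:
z(P) = 12 (z(P) = 2*6 = 12)
w(T) = 1/(72*T) (w(T) = (1/((T + T)*12))/3 = ((1/12)/(2*T))/3 = ((1/(2*T))*(1/12))/3 = (1/(24*T))/3 = 1/(72*T))
q = 35/972 (q = ((1/72)/(-27))*(-70) = ((1/72)*(-1/27))*(-70) = -1/1944*(-70) = 35/972 ≈ 0.036008)
((50828 - 23261) - q) + 20139 = ((50828 - 23261) - 1*35/972) + 20139 = (27567 - 35/972) + 20139 = 26795089/972 + 20139 = 46370197/972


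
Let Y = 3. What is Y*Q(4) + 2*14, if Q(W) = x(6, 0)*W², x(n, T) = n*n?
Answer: 1756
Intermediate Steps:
x(n, T) = n²
Q(W) = 36*W² (Q(W) = 6²*W² = 36*W²)
Y*Q(4) + 2*14 = 3*(36*4²) + 2*14 = 3*(36*16) + 28 = 3*576 + 28 = 1728 + 28 = 1756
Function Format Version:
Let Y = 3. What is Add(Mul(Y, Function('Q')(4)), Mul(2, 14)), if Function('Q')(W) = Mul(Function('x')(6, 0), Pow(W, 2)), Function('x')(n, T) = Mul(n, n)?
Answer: 1756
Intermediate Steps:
Function('x')(n, T) = Pow(n, 2)
Function('Q')(W) = Mul(36, Pow(W, 2)) (Function('Q')(W) = Mul(Pow(6, 2), Pow(W, 2)) = Mul(36, Pow(W, 2)))
Add(Mul(Y, Function('Q')(4)), Mul(2, 14)) = Add(Mul(3, Mul(36, Pow(4, 2))), Mul(2, 14)) = Add(Mul(3, Mul(36, 16)), 28) = Add(Mul(3, 576), 28) = Add(1728, 28) = 1756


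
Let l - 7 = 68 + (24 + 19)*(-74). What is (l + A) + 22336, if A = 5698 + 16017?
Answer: 40944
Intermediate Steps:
A = 21715
l = -3107 (l = 7 + (68 + (24 + 19)*(-74)) = 7 + (68 + 43*(-74)) = 7 + (68 - 3182) = 7 - 3114 = -3107)
(l + A) + 22336 = (-3107 + 21715) + 22336 = 18608 + 22336 = 40944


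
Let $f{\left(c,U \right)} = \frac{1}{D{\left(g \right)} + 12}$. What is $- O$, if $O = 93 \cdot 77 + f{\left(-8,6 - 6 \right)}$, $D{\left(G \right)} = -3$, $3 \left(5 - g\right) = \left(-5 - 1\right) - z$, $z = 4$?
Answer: $- \frac{64450}{9} \approx -7161.1$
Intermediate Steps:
$g = \frac{25}{3}$ ($g = 5 - \frac{\left(-5 - 1\right) - 4}{3} = 5 - \frac{-6 - 4}{3} = 5 - - \frac{10}{3} = 5 + \frac{10}{3} = \frac{25}{3} \approx 8.3333$)
$f{\left(c,U \right)} = \frac{1}{9}$ ($f{\left(c,U \right)} = \frac{1}{-3 + 12} = \frac{1}{9}$)
$O = \frac{64450}{9}$ ($O = 93 \cdot 77 + \frac{1}{9} = 7161 + \frac{1}{9} = \frac{64450}{9} \approx 7161.1$)
$- O = \left(-1\right) \frac{64450}{9} = - \frac{64450}{9}$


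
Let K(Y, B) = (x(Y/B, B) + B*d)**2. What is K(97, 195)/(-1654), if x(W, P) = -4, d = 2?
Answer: -74498/827 ≈ -90.082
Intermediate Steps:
K(Y, B) = (-4 + 2*B)**2 (K(Y, B) = (-4 + B*2)**2 = (-4 + 2*B)**2)
K(97, 195)/(-1654) = (4*(-2 + 195)**2)/(-1654) = (4*193**2)*(-1/1654) = (4*37249)*(-1/1654) = 148996*(-1/1654) = -74498/827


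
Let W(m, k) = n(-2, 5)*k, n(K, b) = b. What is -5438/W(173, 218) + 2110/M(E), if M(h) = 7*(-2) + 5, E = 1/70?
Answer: -1174421/4905 ≈ -239.43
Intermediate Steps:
E = 1/70 ≈ 0.014286
W(m, k) = 5*k
M(h) = -9 (M(h) = -14 + 5 = -9)
-5438/W(173, 218) + 2110/M(E) = -5438/(5*218) + 2110/(-9) = -5438/1090 + 2110*(-1/9) = -5438*1/1090 - 2110/9 = -2719/545 - 2110/9 = -1174421/4905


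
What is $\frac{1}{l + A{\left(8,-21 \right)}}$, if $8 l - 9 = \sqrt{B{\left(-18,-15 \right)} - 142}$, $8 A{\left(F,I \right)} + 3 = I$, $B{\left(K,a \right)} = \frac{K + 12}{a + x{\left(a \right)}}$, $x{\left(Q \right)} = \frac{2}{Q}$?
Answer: $- \frac{27240}{83219} - \frac{224 i \sqrt{9307}}{83219} \approx -0.32733 - 0.25968 i$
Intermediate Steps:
$B{\left(K,a \right)} = \frac{12 + K}{a + \frac{2}{a}}$ ($B{\left(K,a \right)} = \frac{K + 12}{a + \frac{2}{a}} = \frac{12 + K}{a + \frac{2}{a}}$)
$A{\left(F,I \right)} = - \frac{3}{8} + \frac{I}{8}$
$l = \frac{9}{8} + \frac{7 i \sqrt{9307}}{454}$ ($l = \frac{9}{8} + \frac{\sqrt{- \frac{15 \left(12 - 18\right)}{2 + \left(-15\right)^{2}} - 142}}{8} = \frac{9}{8} + \frac{\sqrt{\left(-15\right) \frac{1}{2 + 225} \left(-6\right) - 142}}{8} = \frac{9}{8} + \frac{\sqrt{\left(-15\right) \frac{1}{227} \left(-6\right) - 142}}{8} = \frac{9}{8} + \frac{\sqrt{\frac{90}{227} - 142}}{8} = \frac{9}{8} + \frac{\sqrt{- \frac{32144}{227}}}{8} = \frac{9}{8} + \frac{\frac{28}{227} i \sqrt{9307}}{8} = \frac{9}{8} + \frac{7 i \sqrt{9307}}{454} \approx 1.125 + 1.4875 i$)
$\frac{1}{l + A{\left(8,-21 \right)}} = \frac{1}{\left(\frac{9}{8} + \frac{7 i \sqrt{9307}}{454}\right) + \left(- \frac{3}{8} + \frac{1}{8} \left(-21\right)\right)} = \frac{1}{\left(\frac{9}{8} + \frac{7 i \sqrt{9307}}{454}\right) - 3} = \frac{1}{- \frac{15}{8} + \frac{7 i \sqrt{9307}}{454}}$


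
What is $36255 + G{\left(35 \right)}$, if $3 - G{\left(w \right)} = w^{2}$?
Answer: $35033$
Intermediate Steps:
$G{\left(w \right)} = 3 - w^{2}$
$36255 + G{\left(35 \right)} = 36255 + \left(3 - 35^{2}\right) = 36255 + \left(3 - 1225\right) = 36255 - 1222 = 35033$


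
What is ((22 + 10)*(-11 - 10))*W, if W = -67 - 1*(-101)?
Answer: -22848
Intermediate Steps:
W = 34 (W = -67 + 101 = 34)
((22 + 10)*(-11 - 10))*W = ((22 + 10)*(-11 - 10))*34 = (32*(-21))*34 = -672*34 = -22848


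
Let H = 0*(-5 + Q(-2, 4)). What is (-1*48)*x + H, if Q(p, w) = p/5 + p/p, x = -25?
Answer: 1200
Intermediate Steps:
Q(p, w) = 1 + p/5 (Q(p, w) = p*(1/5) + 1 = p/5 + 1 = 1 + p/5)
H = 0 (H = 0*(-5 + (1 + (1/5)*(-2))) = 0*(-5 + (1 - 2/5)) = 0*(-5 + 3/5) = 0*(-22/5) = 0)
(-1*48)*x + H = -1*48*(-25) + 0 = -48*(-25) + 0 = 1200 + 0 = 1200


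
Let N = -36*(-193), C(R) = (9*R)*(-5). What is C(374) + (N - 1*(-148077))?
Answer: 138195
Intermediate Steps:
C(R) = -45*R
N = 6948
C(374) + (N - 1*(-148077)) = -45*374 + (6948 - 1*(-148077)) = -16830 + (6948 + 148077) = -16830 + 155025 = 138195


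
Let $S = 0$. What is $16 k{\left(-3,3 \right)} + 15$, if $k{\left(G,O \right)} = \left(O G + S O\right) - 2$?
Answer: $-161$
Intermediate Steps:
$k{\left(G,O \right)} = -2 + G O$ ($k{\left(G,O \right)} = \left(O G + 0 O\right) - 2 = \left(G O + 0\right) - 2 = G O - 2 = -2 + G O$)
$16 k{\left(-3,3 \right)} + 15 = 16 \left(-2 - 9\right) + 15 = 16 \left(-11\right) + 15 = -176 + 15 = -161$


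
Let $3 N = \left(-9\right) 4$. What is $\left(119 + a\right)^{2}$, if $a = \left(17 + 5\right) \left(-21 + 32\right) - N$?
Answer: $139129$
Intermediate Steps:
$N = -12$ ($N = \frac{\left(-9\right) 4}{3} = \frac{1}{3} \left(-36\right) = -12$)
$a = 254$ ($a = \left(17 + 5\right) \left(-21 + 32\right) - -12 = 22 \cdot 11 + 12 = 242 + 12 = 254$)
$\left(119 + a\right)^{2} = \left(119 + 254\right)^{2} = 373^{2} = 139129$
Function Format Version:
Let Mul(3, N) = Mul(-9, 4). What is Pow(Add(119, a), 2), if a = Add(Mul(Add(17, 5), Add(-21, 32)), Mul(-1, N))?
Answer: 139129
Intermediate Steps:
N = -12 (N = Mul(Rational(1, 3), Mul(-9, 4)) = Mul(Rational(1, 3), -36) = -12)
a = 254 (a = Add(Mul(Add(17, 5), Add(-21, 32)), Mul(-1, -12)) = Add(Mul(22, 11), 12) = Add(242, 12) = 254)
Pow(Add(119, a), 2) = Pow(Add(119, 254), 2) = Pow(373, 2) = 139129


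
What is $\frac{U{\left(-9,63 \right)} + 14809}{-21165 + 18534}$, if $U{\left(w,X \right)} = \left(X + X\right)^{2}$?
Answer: $- \frac{30685}{2631} \approx -11.663$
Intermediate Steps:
$U{\left(w,X \right)} = 4 X^{2}$ ($U{\left(w,X \right)} = \left(2 X\right)^{2} = 4 X^{2}$)
$\frac{U{\left(-9,63 \right)} + 14809}{-21165 + 18534} = \frac{4 \cdot 63^{2} + 14809}{-21165 + 18534} = \frac{4 \cdot 3969 + 14809}{-2631} = \left(15876 + 14809\right) \left(- \frac{1}{2631}\right) = 30685 \left(- \frac{1}{2631}\right) = - \frac{30685}{2631}$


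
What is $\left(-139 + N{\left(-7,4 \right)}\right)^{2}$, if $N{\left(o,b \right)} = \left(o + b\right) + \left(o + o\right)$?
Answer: $24336$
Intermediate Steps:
$N{\left(o,b \right)} = b + 3 o$ ($N{\left(o,b \right)} = \left(b + o\right) + 2 o = b + 3 o$)
$\left(-139 + N{\left(-7,4 \right)}\right)^{2} = \left(-139 + \left(4 + 3 \left(-7\right)\right)\right)^{2} = \left(-139 + \left(4 - 21\right)\right)^{2} = \left(-139 - 17\right)^{2} = \left(-156\right)^{2} = 24336$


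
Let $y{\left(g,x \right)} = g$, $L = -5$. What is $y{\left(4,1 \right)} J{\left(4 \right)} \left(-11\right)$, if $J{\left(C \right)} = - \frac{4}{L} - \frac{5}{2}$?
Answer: $\frac{374}{5} \approx 74.8$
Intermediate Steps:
$J{\left(C \right)} = - \frac{17}{10}$ ($J{\left(C \right)} = - \frac{4}{-5} - \frac{5}{2} = \left(-4\right) \left(- \frac{1}{5}\right) - \frac{5}{2} = \frac{4}{5} - \frac{5}{2} = - \frac{17}{10}$)
$y{\left(4,1 \right)} J{\left(4 \right)} \left(-11\right) = 4 \left(- \frac{17}{10}\right) \left(-11\right) = \left(- \frac{34}{5}\right) \left(-11\right) = \frac{374}{5}$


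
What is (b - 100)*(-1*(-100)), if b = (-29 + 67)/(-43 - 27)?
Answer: -70380/7 ≈ -10054.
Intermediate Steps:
b = -19/35 (b = 38/(-70) = 38*(-1/70) = -19/35 ≈ -0.54286)
(b - 100)*(-1*(-100)) = (-19/35 - 100)*(-1*(-100)) = -3519/35*100 = -70380/7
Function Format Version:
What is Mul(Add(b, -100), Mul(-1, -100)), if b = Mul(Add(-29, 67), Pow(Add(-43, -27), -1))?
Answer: Rational(-70380, 7) ≈ -10054.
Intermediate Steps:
b = Rational(-19, 35) (b = Mul(38, Pow(-70, -1)) = Mul(38, Rational(-1, 70)) = Rational(-19, 35) ≈ -0.54286)
Mul(Add(b, -100), Mul(-1, -100)) = Mul(Add(Rational(-19, 35), -100), Mul(-1, -100)) = Mul(Rational(-3519, 35), 100) = Rational(-70380, 7)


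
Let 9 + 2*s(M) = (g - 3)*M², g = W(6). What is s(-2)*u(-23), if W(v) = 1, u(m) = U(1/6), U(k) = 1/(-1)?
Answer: 17/2 ≈ 8.5000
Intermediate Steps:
U(k) = -1
u(m) = -1
g = 1
s(M) = -9/2 - M² (s(M) = -9/2 + ((1 - 3)*M²)/2 = -9/2 + (-2*M²)/2 = -9/2 - M²)
s(-2)*u(-23) = (-9/2 - 1*(-2)²)*(-1) = (-9/2 - 1*4)*(-1) = (-9/2 - 4)*(-1) = -17/2*(-1) = 17/2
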